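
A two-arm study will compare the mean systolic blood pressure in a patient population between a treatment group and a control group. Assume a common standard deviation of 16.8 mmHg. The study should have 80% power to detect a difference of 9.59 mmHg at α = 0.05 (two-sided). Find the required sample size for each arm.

For two equal groups, n per group = 2·((z_{α/2} + z_β)·σ/δ)².
z_{α/2} = 1.960; z_β = 0.842 (power 80%).
n = 2 × (2.802 × 16.8 / 9.59)² = 2 × 24.09 = 48.18
Round up: n = 49 per group.

49 per group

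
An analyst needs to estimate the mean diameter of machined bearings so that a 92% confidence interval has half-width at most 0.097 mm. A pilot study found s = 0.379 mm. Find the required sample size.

For a mean, the margin of error is E = z·σ/√n, so n = (zσ/E)².
At 92% confidence, z = 1.751.
n = (1.751 × 0.379 / 0.097)² = 46.81
Round up: n = 47.

47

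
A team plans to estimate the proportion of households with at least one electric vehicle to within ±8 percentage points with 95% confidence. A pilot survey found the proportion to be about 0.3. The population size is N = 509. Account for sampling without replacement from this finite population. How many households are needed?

102

For a proportion with margin E = 0.08 at 95% confidence, z = 1.960.
n = p̂(1−p̂)(z/E)² = 0.3 × 0.7 × (1.960/0.08)² = 126.05 — call this n₀.
Finite-population correction with N = 509: n = n₀ / (1 + (n₀−1)/N) = 126.05 / 1.246 = 101.16
Round up: n = 102.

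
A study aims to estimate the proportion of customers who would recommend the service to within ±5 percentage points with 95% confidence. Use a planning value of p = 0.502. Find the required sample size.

For a proportion with margin E = 0.05 at 95% confidence, z = 1.960.
n = p̂(1−p̂)(z/E)² = 0.502 × 0.498 × (1.960/0.05)² = 384.15
Round up: n = 385.

385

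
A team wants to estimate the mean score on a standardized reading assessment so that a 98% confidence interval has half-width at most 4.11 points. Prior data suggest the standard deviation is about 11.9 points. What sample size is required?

For a mean, the margin of error is E = z·σ/√n, so n = (zσ/E)².
At 98% confidence, z = 2.326.
n = (2.326 × 11.9 / 4.11)² = 45.36
Round up: n = 46.

n = 46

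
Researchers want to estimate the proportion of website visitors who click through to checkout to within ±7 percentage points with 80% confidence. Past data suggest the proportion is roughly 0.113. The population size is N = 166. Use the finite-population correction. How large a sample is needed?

For a proportion with margin E = 0.07 at 80% confidence, z = 1.282.
n = p̂(1−p̂)(z/E)² = 0.113 × 0.887 × (1.282/0.07)² = 33.62 — call this n₀.
Finite-population correction with N = 166: n = n₀ / (1 + (n₀−1)/N) = 33.62 / 1.197 = 28.09
Round up: n = 29.

n = 29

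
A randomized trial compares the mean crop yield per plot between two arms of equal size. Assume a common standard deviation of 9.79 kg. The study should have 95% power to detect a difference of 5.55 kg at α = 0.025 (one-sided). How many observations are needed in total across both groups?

162 total

For two equal groups, n per group = 2·((z_α + z_β)·σ/δ)².
z_α = 1.960; z_β = 1.645 (power 95%).
n = 2 × (3.605 × 9.79 / 5.55)² = 2 × 40.44 = 80.88
Round up: n = 81 per group.
Total across both groups: 2 × 81 = 162.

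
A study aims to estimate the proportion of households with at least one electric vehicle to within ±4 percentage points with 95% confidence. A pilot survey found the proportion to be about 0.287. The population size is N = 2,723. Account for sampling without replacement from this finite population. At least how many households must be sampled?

For a proportion with margin E = 0.04 at 95% confidence, z = 1.960.
n = p̂(1−p̂)(z/E)² = 0.287 × 0.713 × (1.960/0.04)² = 491.32 — call this n₀.
Finite-population correction with N = 2,723: n = n₀ / (1 + (n₀−1)/N) = 491.32 / 1.18 = 416.37
Round up: n = 417.

417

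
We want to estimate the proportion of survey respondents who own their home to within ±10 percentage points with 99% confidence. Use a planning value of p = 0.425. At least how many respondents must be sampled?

163

For a proportion with margin E = 0.1 at 99% confidence, z = 2.576.
n = p̂(1−p̂)(z/E)² = 0.425 × 0.575 × (2.576/0.1)² = 162.16
Round up: n = 163.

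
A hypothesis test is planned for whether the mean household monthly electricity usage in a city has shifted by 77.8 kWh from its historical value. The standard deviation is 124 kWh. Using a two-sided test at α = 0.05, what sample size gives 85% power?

n = 23

For a one-sample z-test, n = ((z_{α/2} + z_β)·σ/δ)².
z_{α/2} = 1.960 (two-sided α = 0.05); z_β = 1.036 (power 85% → β = 0.15).
n = (2.996 × 124 / 77.8)² = 22.80
Round up: n = 23.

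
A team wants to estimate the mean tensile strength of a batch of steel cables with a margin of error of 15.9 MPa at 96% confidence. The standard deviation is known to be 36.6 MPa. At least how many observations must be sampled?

23

For a mean, the margin of error is E = z·σ/√n, so n = (zσ/E)².
At 96% confidence, z = 2.054.
n = (2.054 × 36.6 / 15.9)² = 22.35
Round up: n = 23.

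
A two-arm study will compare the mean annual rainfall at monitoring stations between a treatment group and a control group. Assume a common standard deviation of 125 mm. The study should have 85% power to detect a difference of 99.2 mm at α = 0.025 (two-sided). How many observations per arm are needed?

For two equal groups, n per group = 2·((z_{α/2} + z_β)·σ/δ)².
z_{α/2} = 2.241; z_β = 1.036 (power 85%).
n = 2 × (3.277 × 125 / 99.2)² = 2 × 17.05 = 34.10
Round up: n = 35 per group.

35 per group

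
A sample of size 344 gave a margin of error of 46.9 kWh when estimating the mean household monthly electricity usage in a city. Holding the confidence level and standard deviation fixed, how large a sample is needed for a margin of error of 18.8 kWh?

n = 2141

Margin of error scales as 1/√n, so n₂ = n₁·(E₁/E₂)².
n₂ = 344 × (46.9/18.8)² = 344 × 6.223 = 2140.71
Round up: n₂ = 2141.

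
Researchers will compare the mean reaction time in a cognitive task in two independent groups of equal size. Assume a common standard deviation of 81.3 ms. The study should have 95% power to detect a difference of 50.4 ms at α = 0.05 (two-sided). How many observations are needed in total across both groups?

136 total

For two equal groups, n per group = 2·((z_{α/2} + z_β)·σ/δ)².
z_{α/2} = 1.960; z_β = 1.645 (power 95%).
n = 2 × (3.605 × 81.3 / 50.4)² = 2 × 33.82 = 67.64
Round up: n = 68 per group.
Total across both groups: 2 × 68 = 136.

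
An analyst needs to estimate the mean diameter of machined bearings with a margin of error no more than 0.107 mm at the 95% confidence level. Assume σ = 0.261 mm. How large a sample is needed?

23

For a mean, the margin of error is E = z·σ/√n, so n = (zσ/E)².
At 95% confidence, z = 1.960.
n = (1.960 × 0.261 / 0.107)² = 22.86
Round up: n = 23.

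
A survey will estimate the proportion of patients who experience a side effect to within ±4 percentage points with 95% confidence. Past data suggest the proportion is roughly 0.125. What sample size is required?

n = 263

For a proportion with margin E = 0.04 at 95% confidence, z = 1.960.
n = p̂(1−p̂)(z/E)² = 0.125 × 0.875 × (1.960/0.04)² = 262.61
Round up: n = 263.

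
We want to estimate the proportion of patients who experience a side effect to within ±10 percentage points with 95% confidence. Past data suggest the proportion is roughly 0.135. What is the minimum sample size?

45

For a proportion with margin E = 0.1 at 95% confidence, z = 1.960.
n = p̂(1−p̂)(z/E)² = 0.135 × 0.865 × (1.960/0.1)² = 44.86
Round up: n = 45.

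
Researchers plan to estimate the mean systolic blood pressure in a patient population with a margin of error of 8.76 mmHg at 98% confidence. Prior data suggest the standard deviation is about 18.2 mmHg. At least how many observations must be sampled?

24

For a mean, the margin of error is E = z·σ/√n, so n = (zσ/E)².
At 98% confidence, z = 2.326.
n = (2.326 × 18.2 / 8.76)² = 23.35
Round up: n = 24.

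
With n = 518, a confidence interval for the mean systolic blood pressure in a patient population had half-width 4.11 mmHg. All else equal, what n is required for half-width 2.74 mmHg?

Margin of error scales as 1/√n, so n₂ = n₁·(E₁/E₂)².
n₂ = 518 × (4.11/2.74)² = 518 × 2.25 = 1165.50
Round up: n₂ = 1166.

n = 1166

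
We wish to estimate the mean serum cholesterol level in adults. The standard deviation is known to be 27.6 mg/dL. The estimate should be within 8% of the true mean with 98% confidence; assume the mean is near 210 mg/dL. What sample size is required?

15

For a mean, the margin of error is E = z·σ/√n, so n = (zσ/E)².
At 98% confidence, z = 2.326.
E = 8% of 210 = 16.8 mg/dL.
n = (2.326 × 27.6 / 16.8)² = 14.60
Round up: n = 15.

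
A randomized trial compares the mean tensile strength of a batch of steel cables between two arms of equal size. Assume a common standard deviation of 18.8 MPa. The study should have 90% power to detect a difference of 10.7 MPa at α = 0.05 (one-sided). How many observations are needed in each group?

For two equal groups, n per group = 2·((z_α + z_β)·σ/δ)².
z_α = 1.645; z_β = 1.282 (power 90%).
n = 2 × (2.927 × 18.8 / 10.7)² = 2 × 26.45 = 52.90
Round up: n = 53 per group.

53 per group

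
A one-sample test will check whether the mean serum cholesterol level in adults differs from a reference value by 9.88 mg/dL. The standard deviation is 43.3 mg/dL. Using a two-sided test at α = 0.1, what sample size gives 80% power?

119

For a one-sample z-test, n = ((z_{α/2} + z_β)·σ/δ)².
z_{α/2} = 1.645 (two-sided α = 0.1); z_β = 0.842 (power 80% → β = 0.2).
n = (2.487 × 43.3 / 9.88)² = 118.80
Round up: n = 119.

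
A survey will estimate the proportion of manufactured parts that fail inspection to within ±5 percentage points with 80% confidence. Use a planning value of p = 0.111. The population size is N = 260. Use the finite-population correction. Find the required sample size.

For a proportion with margin E = 0.05 at 80% confidence, z = 1.282.
n = p̂(1−p̂)(z/E)² = 0.111 × 0.889 × (1.282/0.05)² = 64.87 — call this n₀.
Finite-population correction with N = 260: n = n₀ / (1 + (n₀−1)/N) = 64.87 / 1.246 = 52.06
Round up: n = 53.

53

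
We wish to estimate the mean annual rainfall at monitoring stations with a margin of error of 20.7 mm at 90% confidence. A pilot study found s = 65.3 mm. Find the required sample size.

n = 27

For a mean, the margin of error is E = z·σ/√n, so n = (zσ/E)².
At 90% confidence, z = 1.645.
n = (1.645 × 65.3 / 20.7)² = 26.93
Round up: n = 27.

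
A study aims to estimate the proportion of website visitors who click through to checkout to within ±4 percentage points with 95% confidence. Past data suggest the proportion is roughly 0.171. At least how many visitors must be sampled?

For a proportion with margin E = 0.04 at 95% confidence, z = 1.960.
n = p̂(1−p̂)(z/E)² = 0.171 × 0.829 × (1.960/0.04)² = 340.36
Round up: n = 341.

341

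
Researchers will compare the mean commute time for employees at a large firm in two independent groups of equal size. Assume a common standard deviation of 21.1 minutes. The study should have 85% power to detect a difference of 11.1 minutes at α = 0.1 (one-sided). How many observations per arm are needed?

39 per group

For two equal groups, n per group = 2·((z_α + z_β)·σ/δ)².
z_α = 1.282; z_β = 1.036 (power 85%).
n = 2 × (2.318 × 21.1 / 11.1)² = 2 × 19.42 = 38.84
Round up: n = 39 per group.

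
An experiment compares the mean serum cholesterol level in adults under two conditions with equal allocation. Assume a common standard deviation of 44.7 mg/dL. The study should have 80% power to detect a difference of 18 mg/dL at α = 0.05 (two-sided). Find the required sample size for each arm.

For two equal groups, n per group = 2·((z_{α/2} + z_β)·σ/δ)².
z_{α/2} = 1.960; z_β = 0.842 (power 80%).
n = 2 × (2.802 × 44.7 / 18)² = 2 × 48.42 = 96.84
Round up: n = 97 per group.

97 per group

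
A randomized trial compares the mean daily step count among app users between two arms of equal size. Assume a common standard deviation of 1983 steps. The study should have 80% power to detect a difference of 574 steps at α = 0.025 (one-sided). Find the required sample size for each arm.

For two equal groups, n per group = 2·((z_α + z_β)·σ/δ)².
z_α = 1.960; z_β = 0.842 (power 80%).
n = 2 × (2.802 × 1983 / 574)² = 2 × 93.70 = 187.40
Round up: n = 188 per group.

188 per group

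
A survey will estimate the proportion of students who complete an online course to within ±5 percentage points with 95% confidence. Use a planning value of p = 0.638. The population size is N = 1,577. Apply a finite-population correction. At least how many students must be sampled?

n = 290

For a proportion with margin E = 0.05 at 95% confidence, z = 1.960.
n = p̂(1−p̂)(z/E)² = 0.638 × 0.362 × (1.960/0.05)² = 354.90 — call this n₀.
Finite-population correction with N = 1,577: n = n₀ / (1 + (n₀−1)/N) = 354.90 / 1.224 = 289.95
Round up: n = 290.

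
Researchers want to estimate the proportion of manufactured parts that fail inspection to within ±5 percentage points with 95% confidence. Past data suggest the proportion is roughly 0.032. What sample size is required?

n = 48

For a proportion with margin E = 0.05 at 95% confidence, z = 1.960.
n = p̂(1−p̂)(z/E)² = 0.032 × 0.968 × (1.960/0.05)² = 47.60
Round up: n = 48.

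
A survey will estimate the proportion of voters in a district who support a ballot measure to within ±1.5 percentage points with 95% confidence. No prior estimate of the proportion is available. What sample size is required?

For a proportion with margin E = 0.015 at 95% confidence, z = 1.960.
With no prior estimate, use p = 0.5, which maximizes p(1−p) at 0.25.
n = 0.25 × (z/E)² = 0.25 × (1.960/0.015)² = 4268.44
Round up: n = 4269.

n = 4269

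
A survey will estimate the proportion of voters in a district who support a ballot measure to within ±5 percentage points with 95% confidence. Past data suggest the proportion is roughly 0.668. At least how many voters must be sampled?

341

For a proportion with margin E = 0.05 at 95% confidence, z = 1.960.
n = p̂(1−p̂)(z/E)² = 0.668 × 0.332 × (1.960/0.05)² = 340.79
Round up: n = 341.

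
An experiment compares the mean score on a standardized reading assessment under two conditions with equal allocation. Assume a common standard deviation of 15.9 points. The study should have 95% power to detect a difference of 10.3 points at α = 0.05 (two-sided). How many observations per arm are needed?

For two equal groups, n per group = 2·((z_{α/2} + z_β)·σ/δ)².
z_{α/2} = 1.960; z_β = 1.645 (power 95%).
n = 2 × (3.605 × 15.9 / 10.3)² = 2 × 30.97 = 61.94
Round up: n = 62 per group.

62 per group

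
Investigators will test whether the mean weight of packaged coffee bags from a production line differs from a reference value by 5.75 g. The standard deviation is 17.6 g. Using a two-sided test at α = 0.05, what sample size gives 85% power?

85

For a one-sample z-test, n = ((z_{α/2} + z_β)·σ/δ)².
z_{α/2} = 1.960 (two-sided α = 0.05); z_β = 1.036 (power 85% → β = 0.15).
n = (2.996 × 17.6 / 5.75)² = 84.10
Round up: n = 85.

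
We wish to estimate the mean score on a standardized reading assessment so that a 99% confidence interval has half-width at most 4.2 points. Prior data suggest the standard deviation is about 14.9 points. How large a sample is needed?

n = 84

For a mean, the margin of error is E = z·σ/√n, so n = (zσ/E)².
At 99% confidence, z = 2.576.
n = (2.576 × 14.9 / 4.2)² = 83.52
Round up: n = 84.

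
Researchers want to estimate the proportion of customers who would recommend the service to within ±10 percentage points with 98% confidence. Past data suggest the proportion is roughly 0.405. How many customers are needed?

For a proportion with margin E = 0.1 at 98% confidence, z = 2.326.
n = p̂(1−p̂)(z/E)² = 0.405 × 0.595 × (2.326/0.1)² = 130.37
Round up: n = 131.

n = 131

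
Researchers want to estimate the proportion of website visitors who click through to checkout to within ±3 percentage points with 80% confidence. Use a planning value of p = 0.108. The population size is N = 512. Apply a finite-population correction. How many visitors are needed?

For a proportion with margin E = 0.03 at 80% confidence, z = 1.282.
n = p̂(1−p̂)(z/E)² = 0.108 × 0.892 × (1.282/0.03)² = 175.92 — call this n₀.
Finite-population correction with N = 512: n = n₀ / (1 + (n₀−1)/N) = 175.92 / 1.342 = 131.09
Round up: n = 132.

132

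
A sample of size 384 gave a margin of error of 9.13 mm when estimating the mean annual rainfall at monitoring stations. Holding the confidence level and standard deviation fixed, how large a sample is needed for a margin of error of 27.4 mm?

Margin of error scales as 1/√n, so n₂ = n₁·(E₁/E₂)².
n₂ = 384 × (9.13/27.4)² = 384 × 0.111 = 42.62
Round up: n₂ = 43.

43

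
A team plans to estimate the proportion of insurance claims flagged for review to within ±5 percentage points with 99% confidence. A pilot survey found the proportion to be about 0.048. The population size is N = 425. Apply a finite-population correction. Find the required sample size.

For a proportion with margin E = 0.05 at 99% confidence, z = 2.576.
n = p̂(1−p̂)(z/E)² = 0.048 × 0.952 × (2.576/0.05)² = 121.29 — call this n₀.
Finite-population correction with N = 425: n = n₀ / (1 + (n₀−1)/N) = 121.29 / 1.283 = 94.54
Round up: n = 95.

95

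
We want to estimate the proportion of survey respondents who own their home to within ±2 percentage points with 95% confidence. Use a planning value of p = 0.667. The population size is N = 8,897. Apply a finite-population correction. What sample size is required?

1721

For a proportion with margin E = 0.02 at 95% confidence, z = 1.960.
n = p̂(1−p̂)(z/E)² = 0.667 × 0.333 × (1.960/0.02)² = 2133.15 — call this n₀.
Finite-population correction with N = 8,897: n = n₀ / (1 + (n₀−1)/N) = 2133.15 / 1.24 = 1720.28
Round up: n = 1721.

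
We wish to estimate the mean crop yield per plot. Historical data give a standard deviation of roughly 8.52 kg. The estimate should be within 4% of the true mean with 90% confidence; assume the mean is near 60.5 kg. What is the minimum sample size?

For a mean, the margin of error is E = z·σ/√n, so n = (zσ/E)².
At 90% confidence, z = 1.645.
E = 4% of 60.5 = 2.42 kg.
n = (1.645 × 8.52 / 2.42)² = 33.54
Round up: n = 34.

n = 34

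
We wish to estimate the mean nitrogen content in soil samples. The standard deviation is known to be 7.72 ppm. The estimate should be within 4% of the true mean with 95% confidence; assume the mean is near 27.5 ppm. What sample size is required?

For a mean, the margin of error is E = z·σ/√n, so n = (zσ/E)².
At 95% confidence, z = 1.960.
E = 4% of 27.5 = 1.1 ppm.
n = (1.960 × 7.72 / 1.1)² = 189.22
Round up: n = 190.

190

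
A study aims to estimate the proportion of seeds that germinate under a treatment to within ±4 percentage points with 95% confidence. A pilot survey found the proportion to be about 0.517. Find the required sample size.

600

For a proportion with margin E = 0.04 at 95% confidence, z = 1.960.
n = p̂(1−p̂)(z/E)² = 0.517 × 0.483 × (1.960/0.04)² = 599.56
Round up: n = 600.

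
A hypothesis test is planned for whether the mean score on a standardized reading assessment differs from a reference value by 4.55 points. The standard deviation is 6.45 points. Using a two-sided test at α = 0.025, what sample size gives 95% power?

31

For a one-sample z-test, n = ((z_{α/2} + z_β)·σ/δ)².
z_{α/2} = 2.241 (two-sided α = 0.025); z_β = 1.645 (power 95% → β = 0.05).
n = (3.886 × 6.45 / 4.55)² = 30.35
Round up: n = 31.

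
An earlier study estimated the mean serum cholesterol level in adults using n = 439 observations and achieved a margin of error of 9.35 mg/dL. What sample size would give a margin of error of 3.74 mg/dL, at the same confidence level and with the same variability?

2744

Margin of error scales as 1/√n, so n₂ = n₁·(E₁/E₂)².
n₂ = 439 × (9.35/3.74)² = 439 × 6.25 = 2743.75
Round up: n₂ = 2744.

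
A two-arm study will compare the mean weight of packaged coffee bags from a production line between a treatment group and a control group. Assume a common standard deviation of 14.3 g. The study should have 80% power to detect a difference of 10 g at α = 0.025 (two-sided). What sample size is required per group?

39 per group

For two equal groups, n per group = 2·((z_{α/2} + z_β)·σ/δ)².
z_{α/2} = 2.241; z_β = 0.842 (power 80%).
n = 2 × (3.083 × 14.3 / 10)² = 2 × 19.44 = 38.88
Round up: n = 39 per group.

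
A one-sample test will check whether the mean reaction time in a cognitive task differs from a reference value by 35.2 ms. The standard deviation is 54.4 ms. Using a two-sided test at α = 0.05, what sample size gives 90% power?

26

For a one-sample z-test, n = ((z_{α/2} + z_β)·σ/δ)².
z_{α/2} = 1.960 (two-sided α = 0.05); z_β = 1.282 (power 90% → β = 0.1).
n = (3.242 × 54.4 / 35.2)² = 25.10
Round up: n = 26.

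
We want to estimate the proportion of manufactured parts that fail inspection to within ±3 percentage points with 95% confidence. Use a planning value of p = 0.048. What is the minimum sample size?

For a proportion with margin E = 0.03 at 95% confidence, z = 1.960.
n = p̂(1−p̂)(z/E)² = 0.048 × 0.952 × (1.960/0.03)² = 195.05
Round up: n = 196.

196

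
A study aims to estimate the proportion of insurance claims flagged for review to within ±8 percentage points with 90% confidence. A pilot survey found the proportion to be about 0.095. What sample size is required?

37

For a proportion with margin E = 0.08 at 90% confidence, z = 1.645.
n = p̂(1−p̂)(z/E)² = 0.095 × 0.905 × (1.645/0.08)² = 36.35
Round up: n = 37.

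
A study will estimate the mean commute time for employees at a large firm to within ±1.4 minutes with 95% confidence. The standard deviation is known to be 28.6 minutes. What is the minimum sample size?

1604

For a mean, the margin of error is E = z·σ/√n, so n = (zσ/E)².
At 95% confidence, z = 1.960.
n = (1.960 × 28.6 / 1.4)² = 1603.20
Round up: n = 1604.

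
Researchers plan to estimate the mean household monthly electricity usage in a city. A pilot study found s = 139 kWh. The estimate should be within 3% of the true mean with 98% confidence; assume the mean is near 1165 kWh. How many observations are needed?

For a mean, the margin of error is E = z·σ/√n, so n = (zσ/E)².
At 98% confidence, z = 2.326.
E = 3% of 1165 = 34.95 kWh.
n = (2.326 × 139 / 34.95)² = 85.58
Round up: n = 86.

86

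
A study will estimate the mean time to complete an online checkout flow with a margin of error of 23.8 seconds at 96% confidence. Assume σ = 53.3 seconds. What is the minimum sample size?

For a mean, the margin of error is E = z·σ/√n, so n = (zσ/E)².
At 96% confidence, z = 2.054.
n = (2.054 × 53.3 / 23.8)² = 21.16
Round up: n = 22.

22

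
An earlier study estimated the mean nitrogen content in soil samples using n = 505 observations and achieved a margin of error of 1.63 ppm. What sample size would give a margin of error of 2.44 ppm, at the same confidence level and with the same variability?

Margin of error scales as 1/√n, so n₂ = n₁·(E₁/E₂)².
n₂ = 505 × (1.63/2.44)² = 505 × 0.4463 = 225.38
Round up: n₂ = 226.

n = 226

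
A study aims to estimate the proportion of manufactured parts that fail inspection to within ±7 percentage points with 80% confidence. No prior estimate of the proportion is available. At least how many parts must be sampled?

84

For a proportion with margin E = 0.07 at 80% confidence, z = 1.282.
With no prior estimate, use p = 0.5, which maximizes p(1−p) at 0.25.
n = 0.25 × (z/E)² = 0.25 × (1.282/0.07)² = 83.85
Round up: n = 84.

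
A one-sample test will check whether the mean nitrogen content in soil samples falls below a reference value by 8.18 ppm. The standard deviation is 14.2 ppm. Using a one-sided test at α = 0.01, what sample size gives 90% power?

For a one-sample z-test, n = ((z_α + z_β)·σ/δ)².
z_α = 2.326 (one-sided α = 0.01); z_β = 1.282 (power 90% → β = 0.1).
n = (3.608 × 14.2 / 8.18)² = 39.23
Round up: n = 40.

n = 40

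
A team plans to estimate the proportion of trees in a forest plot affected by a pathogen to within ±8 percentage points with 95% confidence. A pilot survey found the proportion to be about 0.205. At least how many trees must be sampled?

98

For a proportion with margin E = 0.08 at 95% confidence, z = 1.960.
n = p̂(1−p̂)(z/E)² = 0.205 × 0.795 × (1.960/0.08)² = 97.83
Round up: n = 98.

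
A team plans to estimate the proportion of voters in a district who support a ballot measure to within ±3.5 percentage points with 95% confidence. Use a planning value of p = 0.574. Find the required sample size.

767

For a proportion with margin E = 0.035 at 95% confidence, z = 1.960.
n = p̂(1−p̂)(z/E)² = 0.574 × 0.426 × (1.960/0.035)² = 766.83
Round up: n = 767.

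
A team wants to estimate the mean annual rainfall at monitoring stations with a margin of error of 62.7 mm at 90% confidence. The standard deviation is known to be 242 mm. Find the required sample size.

For a mean, the margin of error is E = z·σ/√n, so n = (zσ/E)².
At 90% confidence, z = 1.645.
n = (1.645 × 242 / 62.7)² = 40.31
Round up: n = 41.

n = 41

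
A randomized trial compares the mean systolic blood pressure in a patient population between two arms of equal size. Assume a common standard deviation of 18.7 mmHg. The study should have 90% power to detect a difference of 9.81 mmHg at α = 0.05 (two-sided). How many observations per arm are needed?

For two equal groups, n per group = 2·((z_{α/2} + z_β)·σ/δ)².
z_{α/2} = 1.960; z_β = 1.282 (power 90%).
n = 2 × (3.242 × 18.7 / 9.81)² = 2 × 38.19 = 76.38
Round up: n = 77 per group.

77 per group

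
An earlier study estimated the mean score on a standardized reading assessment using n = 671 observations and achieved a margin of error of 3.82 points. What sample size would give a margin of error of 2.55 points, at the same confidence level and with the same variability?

1506

Margin of error scales as 1/√n, so n₂ = n₁·(E₁/E₂)².
n₂ = 671 × (3.82/2.55)² = 671 × 2.244 = 1505.72
Round up: n₂ = 1506.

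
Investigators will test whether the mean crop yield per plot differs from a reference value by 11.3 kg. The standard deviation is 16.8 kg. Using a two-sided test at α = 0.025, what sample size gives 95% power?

For a one-sample z-test, n = ((z_{α/2} + z_β)·σ/δ)².
z_{α/2} = 2.241 (two-sided α = 0.025); z_β = 1.645 (power 95% → β = 0.05).
n = (3.886 × 16.8 / 11.3)² = 33.38
Round up: n = 34.

n = 34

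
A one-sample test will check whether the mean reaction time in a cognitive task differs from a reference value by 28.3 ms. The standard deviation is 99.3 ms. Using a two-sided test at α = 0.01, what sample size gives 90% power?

For a one-sample z-test, n = ((z_{α/2} + z_β)·σ/δ)².
z_{α/2} = 2.576 (two-sided α = 0.01); z_β = 1.282 (power 90% → β = 0.1).
n = (3.858 × 99.3 / 28.3)² = 183.25
Round up: n = 184.

184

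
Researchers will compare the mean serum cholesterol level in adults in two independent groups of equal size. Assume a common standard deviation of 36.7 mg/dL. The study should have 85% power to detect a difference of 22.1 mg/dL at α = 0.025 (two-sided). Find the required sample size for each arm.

60 per group

For two equal groups, n per group = 2·((z_{α/2} + z_β)·σ/δ)².
z_{α/2} = 2.241; z_β = 1.036 (power 85%).
n = 2 × (3.277 × 36.7 / 22.1)² = 2 × 29.61 = 59.22
Round up: n = 60 per group.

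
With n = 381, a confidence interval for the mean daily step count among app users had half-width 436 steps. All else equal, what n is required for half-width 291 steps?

Margin of error scales as 1/√n, so n₂ = n₁·(E₁/E₂)².
n₂ = 381 × (436/291)² = 381 × 2.245 = 855.35
Round up: n₂ = 856.

856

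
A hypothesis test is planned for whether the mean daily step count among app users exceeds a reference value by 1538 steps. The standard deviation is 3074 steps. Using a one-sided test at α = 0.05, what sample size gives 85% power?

For a one-sample z-test, n = ((z_α + z_β)·σ/δ)².
z_α = 1.645 (one-sided α = 0.05); z_β = 1.036 (power 85% → β = 0.15).
n = (2.681 × 3074 / 1538)² = 28.71
Round up: n = 29.

29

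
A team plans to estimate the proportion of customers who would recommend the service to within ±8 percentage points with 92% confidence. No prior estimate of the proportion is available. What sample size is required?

120

For a proportion with margin E = 0.08 at 92% confidence, z = 1.751.
With no prior estimate, use p = 0.5, which maximizes p(1−p) at 0.25.
n = 0.25 × (z/E)² = 0.25 × (1.751/0.08)² = 119.77
Round up: n = 120.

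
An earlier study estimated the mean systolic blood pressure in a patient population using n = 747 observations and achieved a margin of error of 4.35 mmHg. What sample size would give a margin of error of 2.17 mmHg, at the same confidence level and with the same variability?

n = 3002

Margin of error scales as 1/√n, so n₂ = n₁·(E₁/E₂)².
n₂ = 747 × (4.35/2.17)² = 747 × 4.018 = 3001.45
Round up: n₂ = 3002.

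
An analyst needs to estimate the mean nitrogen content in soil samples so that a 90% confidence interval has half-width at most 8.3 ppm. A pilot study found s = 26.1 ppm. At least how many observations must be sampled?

27

For a mean, the margin of error is E = z·σ/√n, so n = (zσ/E)².
At 90% confidence, z = 1.645.
n = (1.645 × 26.1 / 8.3)² = 26.76
Round up: n = 27.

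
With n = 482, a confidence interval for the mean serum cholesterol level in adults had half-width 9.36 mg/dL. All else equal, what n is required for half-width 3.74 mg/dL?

Margin of error scales as 1/√n, so n₂ = n₁·(E₁/E₂)².
n₂ = 482 × (9.36/3.74)² = 482 × 6.263 = 3018.77
Round up: n₂ = 3019.

3019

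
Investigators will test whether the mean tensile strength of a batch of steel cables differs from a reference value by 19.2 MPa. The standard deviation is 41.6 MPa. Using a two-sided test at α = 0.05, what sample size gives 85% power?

For a one-sample z-test, n = ((z_{α/2} + z_β)·σ/δ)².
z_{α/2} = 1.960 (two-sided α = 0.05); z_β = 1.036 (power 85% → β = 0.15).
n = (2.996 × 41.6 / 19.2)² = 42.14
Round up: n = 43.

43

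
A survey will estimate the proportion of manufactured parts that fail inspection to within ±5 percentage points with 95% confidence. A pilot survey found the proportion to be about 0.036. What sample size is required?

For a proportion with margin E = 0.05 at 95% confidence, z = 1.960.
n = p̂(1−p̂)(z/E)² = 0.036 × 0.964 × (1.960/0.05)² = 53.33
Round up: n = 54.

54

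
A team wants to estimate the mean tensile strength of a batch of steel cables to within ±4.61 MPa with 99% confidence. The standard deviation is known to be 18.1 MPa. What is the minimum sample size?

n = 103

For a mean, the margin of error is E = z·σ/√n, so n = (zσ/E)².
At 99% confidence, z = 2.576.
n = (2.576 × 18.1 / 4.61)² = 102.29
Round up: n = 103.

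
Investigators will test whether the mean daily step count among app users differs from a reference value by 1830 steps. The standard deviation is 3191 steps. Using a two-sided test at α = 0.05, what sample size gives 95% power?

For a one-sample z-test, n = ((z_{α/2} + z_β)·σ/δ)².
z_{α/2} = 1.960 (two-sided α = 0.05); z_β = 1.645 (power 95% → β = 0.05).
n = (3.605 × 3191 / 1830)² = 39.51
Round up: n = 40.

n = 40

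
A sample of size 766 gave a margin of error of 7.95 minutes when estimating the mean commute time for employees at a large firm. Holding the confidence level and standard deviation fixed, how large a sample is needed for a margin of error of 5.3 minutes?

Margin of error scales as 1/√n, so n₂ = n₁·(E₁/E₂)².
n₂ = 766 × (7.95/5.3)² = 766 × 2.25 = 1723.50
Round up: n₂ = 1724.

1724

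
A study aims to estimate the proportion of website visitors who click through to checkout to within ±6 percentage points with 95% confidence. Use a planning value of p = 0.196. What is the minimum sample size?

For a proportion with margin E = 0.06 at 95% confidence, z = 1.960.
n = p̂(1−p̂)(z/E)² = 0.196 × 0.804 × (1.960/0.06)² = 168.16
Round up: n = 169.

169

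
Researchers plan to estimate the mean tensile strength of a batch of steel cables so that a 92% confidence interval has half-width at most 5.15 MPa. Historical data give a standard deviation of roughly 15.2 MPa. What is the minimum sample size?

For a mean, the margin of error is E = z·σ/√n, so n = (zσ/E)².
At 92% confidence, z = 1.751.
n = (1.751 × 15.2 / 5.15)² = 26.71
Round up: n = 27.

n = 27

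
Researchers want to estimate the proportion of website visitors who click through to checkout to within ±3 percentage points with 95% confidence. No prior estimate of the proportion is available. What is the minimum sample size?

1068

For a proportion with margin E = 0.03 at 95% confidence, z = 1.960.
With no prior estimate, use p = 0.5, which maximizes p(1−p) at 0.25.
n = 0.25 × (z/E)² = 0.25 × (1.960/0.03)² = 1067.11
Round up: n = 1068.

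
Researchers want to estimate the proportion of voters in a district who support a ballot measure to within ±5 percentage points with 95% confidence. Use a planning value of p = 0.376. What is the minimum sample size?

For a proportion with margin E = 0.05 at 95% confidence, z = 1.960.
n = p̂(1−p̂)(z/E)² = 0.376 × 0.624 × (1.960/0.05)² = 360.53
Round up: n = 361.

361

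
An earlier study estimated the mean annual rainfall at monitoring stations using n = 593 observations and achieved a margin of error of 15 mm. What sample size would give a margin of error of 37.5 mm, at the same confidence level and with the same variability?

Margin of error scales as 1/√n, so n₂ = n₁·(E₁/E₂)².
n₂ = 593 × (15/37.5)² = 593 × 0.16 = 94.88
Round up: n₂ = 95.

95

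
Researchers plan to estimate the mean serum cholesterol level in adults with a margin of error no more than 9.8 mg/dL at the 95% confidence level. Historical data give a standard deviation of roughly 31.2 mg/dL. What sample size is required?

For a mean, the margin of error is E = z·σ/√n, so n = (zσ/E)².
At 95% confidence, z = 1.960.
n = (1.960 × 31.2 / 9.8)² = 38.94
Round up: n = 39.

39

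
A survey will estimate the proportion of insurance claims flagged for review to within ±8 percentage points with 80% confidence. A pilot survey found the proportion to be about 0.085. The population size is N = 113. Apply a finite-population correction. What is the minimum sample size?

n = 18

For a proportion with margin E = 0.08 at 80% confidence, z = 1.282.
n = p̂(1−p̂)(z/E)² = 0.085 × 0.915 × (1.282/0.08)² = 19.97 — call this n₀.
Finite-population correction with N = 113: n = n₀ / (1 + (n₀−1)/N) = 19.97 / 1.168 = 17.10
Round up: n = 18.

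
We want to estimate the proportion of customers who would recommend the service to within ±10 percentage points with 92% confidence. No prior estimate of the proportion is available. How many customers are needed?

For a proportion with margin E = 0.1 at 92% confidence, z = 1.751.
With no prior estimate, use p = 0.5, which maximizes p(1−p) at 0.25.
n = 0.25 × (z/E)² = 0.25 × (1.751/0.1)² = 76.65
Round up: n = 77.

77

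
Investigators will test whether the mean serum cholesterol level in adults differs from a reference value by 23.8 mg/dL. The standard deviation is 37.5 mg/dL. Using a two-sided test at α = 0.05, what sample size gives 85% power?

23

For a one-sample z-test, n = ((z_{α/2} + z_β)·σ/δ)².
z_{α/2} = 1.960 (two-sided α = 0.05); z_β = 1.036 (power 85% → β = 0.15).
n = (2.996 × 37.5 / 23.8)² = 22.28
Round up: n = 23.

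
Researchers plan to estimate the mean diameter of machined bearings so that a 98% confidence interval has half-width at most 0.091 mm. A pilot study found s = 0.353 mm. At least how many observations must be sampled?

n = 82

For a mean, the margin of error is E = z·σ/√n, so n = (zσ/E)².
At 98% confidence, z = 2.326.
n = (2.326 × 0.353 / 0.091)² = 81.41
Round up: n = 82.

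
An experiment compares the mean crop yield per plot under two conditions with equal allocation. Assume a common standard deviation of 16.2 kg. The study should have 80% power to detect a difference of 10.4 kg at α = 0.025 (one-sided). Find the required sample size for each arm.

39 per group

For two equal groups, n per group = 2·((z_α + z_β)·σ/δ)².
z_α = 1.960; z_β = 0.842 (power 80%).
n = 2 × (2.802 × 16.2 / 10.4)² = 2 × 19.05 = 38.10
Round up: n = 39 per group.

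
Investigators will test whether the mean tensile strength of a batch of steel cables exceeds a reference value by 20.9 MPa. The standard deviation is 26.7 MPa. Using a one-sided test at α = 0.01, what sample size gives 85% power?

19

For a one-sample z-test, n = ((z_α + z_β)·σ/δ)².
z_α = 2.326 (one-sided α = 0.01); z_β = 1.036 (power 85% → β = 0.15).
n = (3.362 × 26.7 / 20.9)² = 18.45
Round up: n = 19.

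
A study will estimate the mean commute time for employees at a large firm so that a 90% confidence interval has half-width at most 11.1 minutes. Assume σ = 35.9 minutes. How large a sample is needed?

For a mean, the margin of error is E = z·σ/√n, so n = (zσ/E)².
At 90% confidence, z = 1.645.
n = (1.645 × 35.9 / 11.1)² = 28.31
Round up: n = 29.

29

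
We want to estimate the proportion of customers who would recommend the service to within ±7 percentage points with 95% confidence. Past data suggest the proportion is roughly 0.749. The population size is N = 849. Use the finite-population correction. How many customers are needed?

126

For a proportion with margin E = 0.07 at 95% confidence, z = 1.960.
n = p̂(1−p̂)(z/E)² = 0.749 × 0.251 × (1.960/0.07)² = 147.39 — call this n₀.
Finite-population correction with N = 849: n = n₀ / (1 + (n₀−1)/N) = 147.39 / 1.172 = 125.76
Round up: n = 126.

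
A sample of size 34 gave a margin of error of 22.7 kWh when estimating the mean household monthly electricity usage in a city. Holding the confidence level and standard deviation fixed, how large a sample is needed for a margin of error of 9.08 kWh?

213

Margin of error scales as 1/√n, so n₂ = n₁·(E₁/E₂)².
n₂ = 34 × (22.7/9.08)² = 34 × 6.25 = 212.50
Round up: n₂ = 213.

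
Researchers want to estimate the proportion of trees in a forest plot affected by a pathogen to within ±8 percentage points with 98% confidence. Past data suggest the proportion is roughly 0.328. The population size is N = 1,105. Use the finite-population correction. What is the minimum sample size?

160

For a proportion with margin E = 0.08 at 98% confidence, z = 2.326.
n = p̂(1−p̂)(z/E)² = 0.328 × 0.672 × (2.326/0.08)² = 186.33 — call this n₀.
Finite-population correction with N = 1,105: n = n₀ / (1 + (n₀−1)/N) = 186.33 / 1.168 = 159.53
Round up: n = 160.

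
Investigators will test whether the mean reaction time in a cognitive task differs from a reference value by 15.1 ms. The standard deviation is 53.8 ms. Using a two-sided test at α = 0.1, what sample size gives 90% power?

109

For a one-sample z-test, n = ((z_{α/2} + z_β)·σ/δ)².
z_{α/2} = 1.645 (two-sided α = 0.1); z_β = 1.282 (power 90% → β = 0.1).
n = (2.927 × 53.8 / 15.1)² = 108.76
Round up: n = 109.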